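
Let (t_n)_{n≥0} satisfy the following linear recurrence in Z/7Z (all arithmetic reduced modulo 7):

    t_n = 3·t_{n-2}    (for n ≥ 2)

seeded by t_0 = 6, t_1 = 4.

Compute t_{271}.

t_2 = 0·4 + 3·6 = 4
t_3 = 0·4 + 3·4 = 5
t_4 = 0·5 + 3·4 = 5
t_5 = 0·5 + 3·5 = 1
t_6 = 0·1 + 3·5 = 1
t_7 = 0·1 + 3·1 = 3
t_8 = 0·3 + 3·1 = 3
t_9 = 0·3 + 3·3 = 2
t_10 = 0·2 + 3·3 = 2
t_11 = 0·2 + 3·2 = 6
t_12 = 0·6 + 3·2 = 6
t_13 = 0·6 + 3·6 = 4
(t_12, t_13) = (6, 4) = (t_0, t_1), so the sequence has period 12.
271 ≡ 7 (mod 12), hence t_271 = t_7 = 3.

3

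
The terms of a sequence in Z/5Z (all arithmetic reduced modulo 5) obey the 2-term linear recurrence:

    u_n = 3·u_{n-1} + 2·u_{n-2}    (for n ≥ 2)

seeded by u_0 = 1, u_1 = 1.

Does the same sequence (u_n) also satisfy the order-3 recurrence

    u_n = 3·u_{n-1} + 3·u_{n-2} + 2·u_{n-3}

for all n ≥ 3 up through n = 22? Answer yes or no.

no

Terms u_0..u_22: 1, 1, 0, 2, 1, 2, 3, 3, 0, 1, 3, 1, 4, 4, 0, 3, 4, 3, 2, 2, 0, 4, 2
n=3: candidate gives 0, actual u_3 = 2 ✗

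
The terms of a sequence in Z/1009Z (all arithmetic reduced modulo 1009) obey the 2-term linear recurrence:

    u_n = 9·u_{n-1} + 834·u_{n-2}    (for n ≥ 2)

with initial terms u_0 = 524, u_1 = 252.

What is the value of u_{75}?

781

u_2 = 9·252 + 834·524 = 369
u_3 = 9·369 + 834·252 = 590
u_4 = 9·590 + 834·369 = 266
u_5 = 9·266 + 834·590 = 44
u_6 = 9·44 + 834·266 = 260
u_7 = 9·260 + 834·44 = 694
u_8 = 9·694 + 834·260 = 97
u_9 = 9·97 + 834·694 = 503
u_10 = 9·503 + 834·97 = 669
u_11 = 9·669 + 834·503 = 734
u_12 = 9·734 + 834·669 = 521
u_13 = 9·521 + 834·734 = 346
u_14 = 9·346 + 834·521 = 731
u_15 = 9·731 + 834·346 = 515
u_16 = 9·515 + 834·731 = 817
u_17 = 9·817 + 834·515 = 975
u_18 = 9·975 + 834·817 = 1006
u_19 = 9·1006 + 834·975 = 878
u_20 = 9·878 + 834·1006 = 355
u_21 = 9·355 + 834·878 = 895
u_22 = 9·895 + 834·355 = 416
u_23 = 9·416 + 834·895 = 487
u_24 = 9·487 + 834·416 = 195
u_25 = 9·195 + 834·487 = 277
u_26 = 9·277 + 834·195 = 656
u_27 = 9·656 + 834·277 = 816
u_28 = 9·816 + 834·656 = 507
u_29 = 9·507 + 834·816 = 1005
u_30 = 9·1005 + 834·507 = 31
u_31 = 9·31 + 834·1005 = 979
u_32 = 9·979 + 834·31 = 359
u_33 = 9·359 + 834·979 = 409
u_34 = 9·409 + 834·359 = 387
u_35 = 9·387 + 834·409 = 520
u_36 = 9·520 + 834·387 = 522
u_37 = 9·522 + 834·520 = 472
u_38 = 9·472 + 834·522 = 681
u_39 = 9·681 + 834·472 = 213
u_40 = 9·213 + 834·681 = 795
u_41 = 9·795 + 834·213 = 150
u_42 = 9·150 + 834·795 = 458
u_43 = 9·458 + 834·150 = 70
u_44 = 9·70 + 834·458 = 191
u_45 = 9·191 + 834·70 = 568
u_46 = 9·568 + 834·191 = 948
u_47 = 9·948 + 834·568 = 951
u_48 = 9·951 + 834·948 = 63
u_49 = 9·63 + 834·951 = 627
u_50 = 9·627 + 834·63 = 672
u_51 = 9·672 + 834·627 = 250
u_52 = 9·250 + 834·672 = 685
u_53 = 9·685 + 834·250 = 757
u_54 = 9·757 + 834·685 = 955
u_55 = 9·955 + 834·757 = 227
u_56 = 9·227 + 834·955 = 394
u_57 = 9·394 + 834·227 = 145
u_58 = 9·145 + 834·394 = 967
u_59 = 9·967 + 834·145 = 481
u_60 = 9·481 + 834·967 = 580
u_61 = 9·580 + 834·481 = 756
u_62 = 9·756 + 834·580 = 150
u_63 = 9·150 + 834·756 = 220
u_64 = 9·220 + 834·150 = 955
u_65 = 9·955 + 834·220 = 365
u_66 = 9·365 + 834·955 = 627
u_67 = 9·627 + 834·365 = 290
u_68 = 9·290 + 834·627 = 848
u_69 = 9·848 + 834·290 = 269
u_70 = 9·269 + 834·848 = 326
u_71 = 9·326 + 834·269 = 255
u_72 = 9·255 + 834·326 = 740
u_73 = 9·740 + 834·255 = 377
u_74 = 9·377 + 834·740 = 18
u_75 = 9·18 + 834·377 = 781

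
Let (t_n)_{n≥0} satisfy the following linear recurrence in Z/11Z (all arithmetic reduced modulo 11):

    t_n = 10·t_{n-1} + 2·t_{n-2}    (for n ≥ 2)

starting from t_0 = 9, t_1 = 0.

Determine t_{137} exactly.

7

t_2 = 10·0 + 2·9 = 7
t_3 = 10·7 + 2·0 = 4
t_4 = 10·4 + 2·7 = 10
t_5 = 10·10 + 2·4 = 9
t_6 = 10·9 + 2·10 = 0
(t_5, t_6) = (9, 0) = (t_0, t_1), so the sequence has period 5.
137 ≡ 2 (mod 5), hence t_137 = t_2 = 7.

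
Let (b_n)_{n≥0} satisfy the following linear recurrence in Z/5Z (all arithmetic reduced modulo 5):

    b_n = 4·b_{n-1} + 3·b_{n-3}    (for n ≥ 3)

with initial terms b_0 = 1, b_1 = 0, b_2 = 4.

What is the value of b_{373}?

b_3 = 4·4 + 0·0 + 3·1 = 4
b_4 = 4·4 + 0·4 + 3·0 = 1
b_5 = 4·1 + 0·4 + 3·4 = 1
b_6 = 4·1 + 0·1 + 3·4 = 1
b_7 = 4·1 + 0·1 + 3·1 = 2
b_8 = 4·2 + 0·1 + 3·1 = 1
b_9 = 4·1 + 0·2 + 3·1 = 2
b_10 = 4·2 + 0·1 + 3·2 = 4
b_11 = 4·4 + 0·2 + 3·1 = 4
b_12 = 4·4 + 0·4 + 3·2 = 2
b_13 = 4·2 + 0·4 + 3·4 = 0
b_14 = 4·0 + 0·2 + 3·4 = 2
b_15 = 4·2 + 0·0 + 3·2 = 4
b_16 = 4·4 + 0·2 + 3·0 = 1
b_17 = 4·1 + 0·4 + 3·2 = 0
b_18 = 4·0 + 0·1 + 3·4 = 2
b_19 = 4·2 + 0·0 + 3·1 = 1
b_20 = 4·1 + 0·2 + 3·0 = 4
b_21 = 4·4 + 0·1 + 3·2 = 2
b_22 = 4·2 + 0·4 + 3·1 = 1
b_23 = 4·1 + 0·2 + 3·4 = 1
b_24 = 4·1 + 0·1 + 3·2 = 0
b_25 = 4·0 + 0·1 + 3·1 = 3
b_26 = 4·3 + 0·0 + 3·1 = 0
b_27 = 4·0 + 0·3 + 3·0 = 0
b_28 = 4·0 + 0·0 + 3·3 = 4
b_29 = 4·4 + 0·0 + 3·0 = 1
b_30 = 4·1 + 0·4 + 3·0 = 4
b_31 = 4·4 + 0·1 + 3·4 = 3
b_32 = 4·3 + 0·4 + 3·1 = 0
b_33 = 4·0 + 0·3 + 3·4 = 2
b_34 = 4·2 + 0·0 + 3·3 = 2
b_35 = 4·2 + 0·2 + 3·0 = 3
b_36 = 4·3 + 0·2 + 3·2 = 3
b_37 = 4·3 + 0·3 + 3·2 = 3
b_38 = 4·3 + 0·3 + 3·3 = 1
b_39 = 4·1 + 0·3 + 3·3 = 3
b_40 = 4·3 + 0·1 + 3·3 = 1
b_41 = 4·1 + 0·3 + 3·1 = 2
b_42 = 4·2 + 0·1 + 3·3 = 2
b_43 = 4·2 + 0·2 + 3·1 = 1
b_44 = 4·1 + 0·2 + 3·2 = 0
b_45 = 4·0 + 0·1 + 3·2 = 1
b_46 = 4·1 + 0·0 + 3·1 = 2
b_47 = 4·2 + 0·1 + 3·0 = 3
b_48 = 4·3 + 0·2 + 3·1 = 0
b_49 = 4·0 + 0·3 + 3·2 = 1
b_50 = 4·1 + 0·0 + 3·3 = 3
b_51 = 4·3 + 0·1 + 3·0 = 2
b_52 = 4·2 + 0·3 + 3·1 = 1
b_53 = 4·1 + 0·2 + 3·3 = 3
b_54 = 4·3 + 0·1 + 3·2 = 3
b_55 = 4·3 + 0·3 + 3·1 = 0
b_56 = 4·0 + 0·3 + 3·3 = 4
b_57 = 4·4 + 0·0 + 3·3 = 0
b_58 = 4·0 + 0·4 + 3·0 = 0
b_59 = 4·0 + 0·0 + 3·4 = 2
b_60 = 4·2 + 0·0 + 3·0 = 3
b_61 = 4·3 + 0·2 + 3·0 = 2
b_62 = 4·2 + 0·3 + 3·2 = 4
b_63 = 4·4 + 0·2 + 3·3 = 0
b_64 = 4·0 + 0·4 + 3·2 = 1
b_65 = 4·1 + 0·0 + 3·4 = 1
b_66 = 4·1 + 0·1 + 3·0 = 4
b_67 = 4·4 + 0·1 + 3·1 = 4
b_68 = 4·4 + 0·4 + 3·1 = 4
b_69 = 4·4 + 0·4 + 3·4 = 3
b_70 = 4·3 + 0·4 + 3·4 = 4
b_71 = 4·4 + 0·3 + 3·4 = 3
b_72 = 4·3 + 0·4 + 3·3 = 1
b_73 = 4·1 + 0·3 + 3·4 = 1
b_74 = 4·1 + 0·1 + 3·3 = 3
b_75 = 4·3 + 0·1 + 3·1 = 0
b_76 = 4·0 + 0·3 + 3·1 = 3
b_77 = 4·3 + 0·0 + 3·3 = 1
b_78 = 4·1 + 0·3 + 3·0 = 4
b_79 = 4·4 + 0·1 + 3·3 = 0
b_80 = 4·0 + 0·4 + 3·1 = 3
b_81 = 4·3 + 0·0 + 3·4 = 4
b_82 = 4·4 + 0·3 + 3·0 = 1
b_83 = 4·1 + 0·4 + 3·3 = 3
b_84 = 4·3 + 0·1 + 3·4 = 4
b_85 = 4·4 + 0·3 + 3·1 = 4
b_86 = 4·4 + 0·4 + 3·3 = 0
b_87 = 4·0 + 0·4 + 3·4 = 2
b_88 = 4·2 + 0·0 + 3·4 = 0
b_89 = 4·0 + 0·2 + 3·0 = 0
b_90 = 4·0 + 0·0 + 3·2 = 1
b_91 = 4·1 + 0·0 + 3·0 = 4
b_92 = 4·4 + 0·1 + 3·0 = 1
b_93 = 4·1 + 0·4 + 3·1 = 2
b_94 = 4·2 + 0·1 + 3·4 = 0
b_95 = 4·0 + 0·2 + 3·1 = 3
b_96 = 4·3 + 0·0 + 3·2 = 3
b_97 = 4·3 + 0·3 + 3·0 = 2
b_98 = 4·2 + 0·3 + 3·3 = 2
b_99 = 4·2 + 0·2 + 3·3 = 2
b_100 = 4·2 + 0·2 + 3·2 = 4
b_101 = 4·4 + 0·2 + 3·2 = 2
b_102 = 4·2 + 0·4 + 3·2 = 4
b_103 = 4·4 + 0·2 + 3·4 = 3
b_104 = 4·3 + 0·4 + 3·2 = 3
b_105 = 4·3 + 0·3 + 3·4 = 4
b_106 = 4·4 + 0·3 + 3·3 = 0
b_107 = 4·0 + 0·4 + 3·3 = 4
b_108 = 4·4 + 0·0 + 3·4 = 3
b_109 = 4·3 + 0·4 + 3·0 = 2
b_110 = 4·2 + 0·3 + 3·4 = 0
b_111 = 4·0 + 0·2 + 3·3 = 4
b_112 = 4·4 + 0·0 + 3·2 = 2
b_113 = 4·2 + 0·4 + 3·0 = 3
b_114 = 4·3 + 0·2 + 3·4 = 4
b_115 = 4·4 + 0·3 + 3·2 = 2
b_116 = 4·2 + 0·4 + 3·3 = 2
b_117 = 4·2 + 0·2 + 3·4 = 0
b_118 = 4·0 + 0·2 + 3·2 = 1
b_119 = 4·1 + 0·0 + 3·2 = 0
b_120 = 4·0 + 0·1 + 3·0 = 0
b_121 = 4·0 + 0·0 + 3·1 = 3
b_122 = 4·3 + 0·0 + 3·0 = 2
b_123 = 4·2 + 0·3 + 3·0 = 3
b_124 = 4·3 + 0·2 + 3·3 = 1
b_125 = 4·1 + 0·3 + 3·2 = 0
b_126 = 4·0 + 0·1 + 3·3 = 4
(b_124, b_125, b_126) = (1, 0, 4) = (b_0, b_1, b_2), so the sequence has period 124.
373 ≡ 1 (mod 124), hence b_373 = b_1 = 0.

0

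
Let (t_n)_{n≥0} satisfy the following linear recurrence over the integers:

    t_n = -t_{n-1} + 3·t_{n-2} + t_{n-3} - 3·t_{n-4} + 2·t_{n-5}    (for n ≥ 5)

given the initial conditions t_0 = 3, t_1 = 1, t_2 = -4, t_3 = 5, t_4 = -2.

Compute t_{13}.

-399

t_5 = -1·-2 + 3·5 + 1·-4 + -3·1 + 2·3 = 16
t_6 = -1·16 + 3·-2 + 1·5 + -3·-4 + 2·1 = -3
t_7 = -1·-3 + 3·16 + 1·-2 + -3·5 + 2·-4 = 26
t_8 = -1·26 + 3·-3 + 1·16 + -3·-2 + 2·5 = -3
t_9 = -1·-3 + 3·26 + 1·-3 + -3·16 + 2·-2 = 26
t_10 = -1·26 + 3·-3 + 1·26 + -3·-3 + 2·16 = 32
t_11 = -1·32 + 3·26 + 1·-3 + -3·26 + 2·-3 = -41
t_12 = -1·-41 + 3·32 + 1·26 + -3·-3 + 2·26 = 224
t_13 = -1·224 + 3·-41 + 1·32 + -3·26 + 2·-3 = -399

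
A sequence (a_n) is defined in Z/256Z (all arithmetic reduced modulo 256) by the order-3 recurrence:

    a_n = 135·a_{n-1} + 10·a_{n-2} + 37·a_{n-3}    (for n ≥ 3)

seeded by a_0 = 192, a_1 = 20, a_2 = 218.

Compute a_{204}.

a_3 = 135·218 + 10·20 + 37·192 = 126
a_4 = 135·126 + 10·218 + 37·20 = 218
a_5 = 135·218 + 10·126 + 37·218 = 100
a_6 = 135·100 + 10·218 + 37·126 = 118
a_7 = 135·118 + 10·100 + 37·218 = 164
a_8 = 135·164 + 10·118 + 37·100 = 140
Continuing the recurrence:
  a_9 = 74;  a_10 = 50;  a_11 = 126;  a_12 = 24;  a_13 = 206;  a_14 = 200
  a_15 = 252;  a_16 = 122;  a_17 = 22;  a_18 = 202;  a_19 = 4;  a_20 = 46
  a_21 = 156;  a_22 = 164;  a_23 = 58;  a_24 = 138;  a_25 = 190;  a_26 = 248
  a_27 = 38;  a_28 = 48;  a_29 = 164;  a_30 = 218;  a_31 = 78;  a_32 = 90
  a_33 = 4;  a_34 = 230;  a_35 = 116;  a_36 = 188;  a_37 = 234;  a_38 = 130
  a_39 = 222;  a_40 = 248;  a_41 = 62;  a_42 = 120;  a_43 = 140;  a_44 = 122
  a_45 = 38;  a_46 = 10;  a_47 = 100;  a_48 = 158;  a_49 = 172;  a_50 = 84
  a_51 = 218;  a_52 = 26;  a_53 = 94;  a_54 = 24;  a_55 = 22;  a_56 = 32
  a_57 = 52;  a_58 = 218;  a_59 = 158;  a_60 = 90;  a_61 = 36;  a_62 = 86
  a_63 = 196;  a_64 = 236;  a_65 = 138;  a_66 = 82;  a_67 = 190;  a_68 = 88
  a_69 = 174;  a_70 = 168;  a_71 = 28;  a_72 = 122;  a_73 = 182;  a_74 = 202
  a_75 = 68;  a_76 = 14;  a_77 = 60;  a_78 = 4;  a_79 = 122;  a_80 = 42
  a_81 = 126;  a_82 = 184;  a_83 = 6;  a_84 = 144;  a_85 = 196;  a_86 = 218
  a_87 = 110;  a_88 = 218;  a_89 = 196;  a_90 = 198;  a_91 = 148;  a_92 = 28
  a_93 = 42;  a_94 = 162;  a_95 = 30;  a_96 = 56;  a_97 = 30;  a_98 = 88
  a_99 = 172;  a_100 = 122;  a_101 = 198;  a_102 = 10;  a_103 = 164;  a_104 = 126
  a_105 = 76;  a_106 = 180;  a_107 = 26;  a_108 = 186;  a_109 = 30;  a_110 = 216
  a_111 = 246;  a_112 = 128;  a_113 = 84;  a_114 = 218;  a_115 = 190;  a_116 = 218
  a_117 = 228;  a_118 = 54;  a_119 = 228;  a_120 = 76;  a_121 = 202;  a_122 = 114
  a_123 = 254;  a_124 = 152;  a_125 = 142;  a_126 = 136;  a_127 = 60;  a_128 = 122
  a_129 = 86;  a_130 = 202;  a_131 = 132;  a_132 = 238;  a_133 = 220;  a_134 = 100
  a_135 = 186;  a_136 = 202;  a_137 = 62;  a_138 = 120;  a_139 = 230;  a_140 = 240
  a_141 = 228;  a_142 = 218;  a_143 = 142;  a_144 = 90;  a_145 = 132;  a_146 = 166
  a_147 = 180;  a_148 = 124;  a_149 = 106;  a_150 = 194;  a_151 = 94;  a_152 = 120
  a_153 = 254;  a_154 = 56;  a_155 = 204;  a_156 = 122;  a_157 = 102;  a_158 = 10
  a_159 = 228;  a_160 = 94;  a_161 = 236;  a_162 = 20;  a_163 = 90;  a_164 = 90
  a_165 = 222;  a_166 = 152;  a_167 = 214;  a_168 = 224;  a_169 = 116;  a_170 = 218
  a_171 = 222;  a_172 = 90;  a_173 = 164;  a_174 = 22;  a_175 = 4;  a_176 = 172
  a_177 = 10;  a_178 = 146;  a_179 = 62;  a_180 = 216;  a_181 = 110;  a_182 = 104
  a_183 = 92;  a_184 = 122;  a_185 = 246;  a_186 = 202;  a_187 = 196;  a_188 = 206
  a_189 = 124;  a_190 = 196;  a_191 = 250;  a_192 = 106;  a_193 = 254;  a_194 = 56
  a_195 = 198;  a_196 = 80;  a_197 = 4;  a_198 = 218;  a_199 = 174;  a_200 = 218
  a_201 = 68;  a_202 = 134
a_203 = 135·134 + 10·68 + 37·218 = 212
a_204 = 135·212 + 10·134 + 37·68 = 220

220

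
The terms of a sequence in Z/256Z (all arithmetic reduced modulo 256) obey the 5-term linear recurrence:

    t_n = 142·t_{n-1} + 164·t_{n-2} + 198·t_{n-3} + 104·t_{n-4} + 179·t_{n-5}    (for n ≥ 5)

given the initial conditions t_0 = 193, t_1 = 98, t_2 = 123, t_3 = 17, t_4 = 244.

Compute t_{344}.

140

t_5 = 142·244 + 164·17 + 198·123 + 104·98 + 179·193 = 33
t_6 = 142·33 + 164·244 + 198·17 + 104·123 + 179·98 = 66
t_7 = 142·66 + 164·33 + 198·244 + 104·17 + 179·123 = 97
t_8 = 142·97 + 164·66 + 198·33 + 104·244 + 179·17 = 159
t_9 = 142·159 + 164·97 + 198·66 + 104·33 + 179·244 = 102
t_10 = 142·102 + 164·159 + 198·97 + 104·66 + 179·33 = 89
Continuing the recurrence:
  t_11 = 62;  t_12 = 183;  t_13 = 173;  t_14 = 160;  t_15 = 137;  t_16 = 254
  t_17 = 165;  t_18 = 43;  t_19 = 138;  t_20 = 177;  t_21 = 122;  t_22 = 163
  t_23 = 153;  t_24 = 12;  t_25 = 17;  t_26 = 250;  t_27 = 249;  t_28 = 71
  t_29 = 142;  t_30 = 73;  t_31 = 86;  t_32 = 63;  t_33 = 213;  t_34 = 248
  t_35 = 185;  t_36 = 246;  t_37 = 93;  t_38 = 243;  t_39 = 50;  t_40 = 161
  t_41 = 18;  t_42 = 139;  t_43 = 97;  t_44 = 36;  t_45 = 129;  t_46 = 178
  t_47 = 209;  t_48 = 47;  t_49 = 54;  t_50 = 57;  t_51 = 238;  t_52 = 135
  t_53 = 61;  t_54 = 80;  t_55 = 105;  t_56 = 238;  t_57 = 85;  t_58 = 251
  t_59 = 90;  t_60 = 145;  t_61 = 42;  t_62 = 51;  t_63 = 105;  t_64 = 60
  t_65 = 113;  t_66 = 106;  t_67 = 233;  t_68 = 87;  t_69 = 94;  t_70 = 41
  t_71 = 6;  t_72 = 143;  t_73 = 229;  t_74 = 168;  t_75 = 153;  t_76 = 230
  t_77 = 141;  t_78 = 67;  t_79 = 2;  t_80 = 129;  t_81 = 194;  t_82 = 155
  t_83 = 177;  t_84 = 84;  t_85 = 225;  t_86 = 34;  t_87 = 65;  t_88 = 191
  t_89 = 6;  t_90 = 25;  t_91 = 158;  t_92 = 87;  t_93 = 205;  t_94 = 0
  t_95 = 73;  t_96 = 222;  t_97 = 5;  t_98 = 203;  t_99 = 42;  t_100 = 113
  t_101 = 218;  t_102 = 195;  t_103 = 57;  t_104 = 108;  t_105 = 209;  t_106 = 218
  t_107 = 217;  t_108 = 103;  t_109 = 46;  t_110 = 9;  t_111 = 182;  t_112 = 223
  t_113 = 245;  t_114 = 88;  t_115 = 121;  t_116 = 214;  t_117 = 189;  t_118 = 147
  t_119 = 210;  t_120 = 97;  t_121 = 114;  t_122 = 171;  t_123 = 1;  t_124 = 132
  t_125 = 65;  t_126 = 146;  t_127 = 177;  t_128 = 79;  t_129 = 214;  t_130 = 249
  t_131 = 78;  t_132 = 39;  t_133 = 93;  t_134 = 176;  t_135 = 41;  t_136 = 206
  t_137 = 181;  t_138 = 155;  t_139 = 250;  t_140 = 81;  t_141 = 138;  t_142 = 83
  t_143 = 9;  t_144 = 156;  t_145 = 49;  t_146 = 74;  t_147 = 201;  t_148 = 119
  t_149 = 254;  t_150 = 233;  t_151 = 102;  t_152 = 47;  t_153 = 5;  t_154 = 8
  t_155 = 89;  t_156 = 198;  t_157 = 237;  t_158 = 227;  t_159 = 162;  t_160 = 65
  t_161 = 34;  t_162 = 187;  t_163 = 81;  t_164 = 180;  t_165 = 161;  t_166 = 2
  t_167 = 33;  t_168 = 223;  t_169 = 166;  t_170 = 217;  t_171 = 254;  t_172 = 247
  t_173 = 237;  t_174 = 96;  t_175 = 9;  t_176 = 190;  t_177 = 101;  t_178 = 107
  t_179 = 202;  t_180 = 49;  t_181 = 58;  t_182 = 227;  t_183 = 217;  t_184 = 204
  t_185 = 145;  t_186 = 186;  t_187 = 185;  t_188 = 135;  t_189 = 206;  t_190 = 201
  t_191 = 22;  t_192 = 127;  t_193 = 21;  t_194 = 184;  t_195 = 57;  t_196 = 182
  t_197 = 29;  t_198 = 51;  t_199 = 114;  t_200 = 33;  t_201 = 210;  t_202 = 203
  t_203 = 161;  t_204 = 228;  t_205 = 1;  t_206 = 114;  t_207 = 145;  t_208 = 111
  t_209 = 118;  t_210 = 185;  t_211 = 174;  t_212 = 199;  t_213 = 125;  t_214 = 16
  t_215 = 233;  t_216 = 174;  t_217 = 21;  t_218 = 59;  t_219 = 154;  t_220 = 17
  t_221 = 234;  t_222 = 115;  t_223 = 169;  t_224 = 252;  t_225 = 241;  t_226 = 42
  t_227 = 169;  t_228 = 151;  t_229 = 158;  t_230 = 169;  t_231 = 198;  t_232 = 207
  t_233 = 37;  t_234 = 104;  t_235 = 25;  t_236 = 166;  t_237 = 77;  t_238 = 131
  t_239 = 66;  t_240 = 1;  t_241 = 130;  t_242 = 219;  t_243 = 241;  t_244 = 20
  t_245 = 97;  t_246 = 226;  t_247 = 1;  t_248 = 255;  t_249 = 70;  t_250 = 153
  t_251 = 94;  t_252 = 151;  t_253 = 13;  t_254 = 192;  t_255 = 201;  t_256 = 158
  t_257 = 197;  t_258 = 11;  t_259 = 106;  t_260 = 241;  t_261 = 154;  t_262 = 3
  t_263 = 121;  t_264 = 44;  t_265 = 81;  t_266 = 154;  t_267 = 153;  t_268 = 167
  t_269 = 110;  t_270 = 137;  t_271 = 118;  t_272 = 31;  t_273 = 53;  t_274 = 24
  t_275 = 249;  t_276 = 150;  t_277 = 125;  t_278 = 211;  t_279 = 18;  t_280 = 225
  t_281 = 50;  t_282 = 235;  t_283 = 65;  t_284 = 68;  t_285 = 193;  t_286 = 82
  t_287 = 113;  t_288 = 143;  t_289 = 22;  t_290 = 121;  t_291 = 14;  t_292 = 103
  t_293 = 157;  t_294 = 112;  t_295 = 169;  t_296 = 142;  t_297 = 117;  t_298 = 219
  t_299 = 58;  t_300 = 209;  t_301 = 74;  t_302 = 147;  t_303 = 73;  t_304 = 92
  t_305 = 177;  t_306 = 10;  t_307 = 137;  t_308 = 183;  t_309 = 62;  t_310 = 105
  t_311 = 38;  t_312 = 111;  t_313 = 69;  t_314 = 200;  t_315 = 217;  t_316 = 134
  t_317 = 173;  t_318 = 35;  t_319 = 226;  t_320 = 193;  t_321 = 226;  t_322 = 251
  t_323 = 145;  t_324 = 116;  t_325 = 33;  t_326 = 194;  t_327 = 225;  t_328 = 31
  t_329 = 230;  t_330 = 89;  t_331 = 190;  t_332 = 55;  t_333 = 45;  t_334 = 32
  t_335 = 137;  t_336 = 126;  t_337 = 37;  t_338 = 171;  t_339 = 10;  t_340 = 177
  t_341 = 250;  t_342 = 35
t_343 = 142·35 + 164·250 + 198·177 + 104·10 + 179·171 = 25
t_344 = 142·25 + 164·35 + 198·250 + 104·177 + 179·10 = 140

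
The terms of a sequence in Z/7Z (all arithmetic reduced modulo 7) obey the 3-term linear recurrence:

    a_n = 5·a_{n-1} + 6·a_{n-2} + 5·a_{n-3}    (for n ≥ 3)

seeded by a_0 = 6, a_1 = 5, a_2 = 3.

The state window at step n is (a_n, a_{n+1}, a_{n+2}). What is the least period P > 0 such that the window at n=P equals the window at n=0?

12

n=0: window = (6, 5, 3)
n=1: window = (5, 3, 5)
n=2: window = (3, 5, 5)
n=3: window = (5, 5, 0)
n=4: window = (5, 0, 6)
n=5: window = (0, 6, 6)
n=6: window = (6, 6, 3)
n=7: window = (6, 3, 4)
n=8: window = (3, 4, 5)
n=9: window = (4, 5, 1)
n=10: window = (5, 1, 6)
n=11: window = (1, 6, 5)
n=12: window = (6, 5, 3)
window at n=12 equals window at n=0 → period = 12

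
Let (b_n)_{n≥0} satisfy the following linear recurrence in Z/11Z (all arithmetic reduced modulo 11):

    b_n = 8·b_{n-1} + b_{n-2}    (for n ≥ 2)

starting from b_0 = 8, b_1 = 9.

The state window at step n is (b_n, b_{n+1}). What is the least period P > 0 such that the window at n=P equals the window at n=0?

n=0: window = (8, 9)
n=1: window = (9, 3)
n=2: window = (3, 0)
n=3: window = (0, 3)
n=4: window = (3, 2)
n=5: window = (2, 8)
n=6: window = (8, 0)
n=7: window = (0, 8)
n=8: window = (8, 9)
window at n=8 equals window at n=0 → period = 8

8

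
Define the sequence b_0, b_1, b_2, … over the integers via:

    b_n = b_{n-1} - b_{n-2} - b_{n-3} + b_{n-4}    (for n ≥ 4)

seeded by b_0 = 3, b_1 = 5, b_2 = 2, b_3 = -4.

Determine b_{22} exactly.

b_4 = 1·-4 + -1·2 + -1·5 + 1·3 = -8
b_5 = 1·-8 + -1·-4 + -1·2 + 1·5 = -1
b_6 = 1·-1 + -1·-8 + -1·-4 + 1·2 = 13
b_7 = 1·13 + -1·-1 + -1·-8 + 1·-4 = 18
b_8 = 1·18 + -1·13 + -1·-1 + 1·-8 = -2
b_9 = 1·-2 + -1·18 + -1·13 + 1·-1 = -34
b_10 = 1·-34 + -1·-2 + -1·18 + 1·13 = -37
b_11 = 1·-37 + -1·-34 + -1·-2 + 1·18 = 17
b_12 = 1·17 + -1·-37 + -1·-34 + 1·-2 = 86
b_13 = 1·86 + -1·17 + -1·-37 + 1·-34 = 72
b_14 = 1·72 + -1·86 + -1·17 + 1·-37 = -68
b_15 = 1·-68 + -1·72 + -1·86 + 1·17 = -209
b_16 = 1·-209 + -1·-68 + -1·72 + 1·86 = -127
b_17 = 1·-127 + -1·-209 + -1·-68 + 1·72 = 222
b_18 = 1·222 + -1·-127 + -1·-209 + 1·-68 = 490
b_19 = 1·490 + -1·222 + -1·-127 + 1·-209 = 186
b_20 = 1·186 + -1·490 + -1·222 + 1·-127 = -653
b_21 = 1·-653 + -1·186 + -1·490 + 1·222 = -1107
b_22 = 1·-1107 + -1·-653 + -1·186 + 1·490 = -150

-150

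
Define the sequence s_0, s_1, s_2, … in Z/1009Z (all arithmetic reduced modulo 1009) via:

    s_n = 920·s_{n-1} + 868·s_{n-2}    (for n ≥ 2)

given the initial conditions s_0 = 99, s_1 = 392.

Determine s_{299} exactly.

s_2 = 920·392 + 868·99 = 594
s_3 = 920·594 + 868·392 = 834
s_4 = 920·834 + 868·594 = 433
s_5 = 920·433 + 868·834 = 264
s_6 = 920·264 + 868·433 = 207
s_7 = 920·207 + 868·264 = 857
Continuing the recurrence:
  s_8 = 485;  s_9 = 465;  s_10 = 211;  s_11 = 412;  s_12 = 175;  s_13 = 999
  s_14 = 431;  s_15 = 384;  s_16 = 908;  s_17 = 250;  s_18 = 63;  s_19 = 512
  s_20 = 35;  s_21 = 368;  s_22 = 655;  s_23 = 807;  s_24 = 289;  s_25 = 743
  s_26 = 78;  s_27 = 294;  s_28 = 169;  s_29 = 9;  s_30 = 595;  s_31 = 262
  s_32 = 750;  s_33 = 235;  s_34 = 469;  s_35 = 799;  s_36 = 993;  s_37 = 764
  s_38 = 854;  s_39 = 917;  s_40 = 782;  s_41 = 887;  s_42 = 487;  s_43 = 93
  s_44 = 749;  s_45 = 946;  s_46 = 898;  s_47 = 600;  s_48 = 593;  s_49 = 856
  s_50 = 634;  s_51 = 462;  s_52 = 658;  s_53 = 403;  s_54 = 507;  s_55 = 972
  s_56 = 418;  s_57 = 303;  s_58 = 869;  s_59 = 7;  s_60 = 955;  s_61 = 792
  s_62 = 693;  s_63 = 199;  s_64 = 611;  s_65 = 300;  s_66 = 157;  s_67 = 231
  s_68 = 691;  s_69 = 776;  s_70 = 999;  s_71 = 446;  s_72 = 58;  s_73 = 564
  s_74 = 148;  s_75 = 132;  s_76 = 681;  s_77 = 490;  s_78 = 620;  s_79 = 846
  s_80 = 744;  s_81 = 154;  s_82 = 452;  s_83 = 616;  s_84 = 506;  s_85 = 289
  s_86 = 806;  s_87 = 525;  s_88 = 60;  s_89 = 346;  s_90 = 97;  s_91 = 94
  s_92 = 155;  s_93 = 194;  s_94 = 230;  s_95 = 608;  s_96 = 232;  s_97 = 578
  s_98 = 602;  s_99 = 130;  s_100 = 412;  s_101 = 497;  s_102 = 593;  s_103 = 244
  s_104 = 616;  s_105 = 573;  s_106 = 380;  s_107 = 413;  s_108 = 473;  s_109 = 570
  s_110 = 630;  s_111 = 784;  s_112 = 816;  s_113 = 470;  s_114 = 518;  s_115 = 636
  s_116 = 519;  s_117 = 348;  s_118 = 785;  s_119 = 129;  s_120 = 932;  s_121 = 772
  s_122 = 671;  s_123 = 941;  s_124 = 233;  s_125 = 959;  s_126 = 858;  s_127 = 309
  s_128 = 853;  s_129 = 585;  s_130 = 201;  s_131 = 526;  s_132 = 520;  s_133 = 634
  s_134 = 415;  s_135 = 805;  s_136 = 1;  s_137 = 423;  s_138 = 554;  s_139 = 23
  s_140 = 559;  s_141 = 483;  s_142 = 283;  s_143 = 547;  s_144 = 206;  s_145 = 394
  s_146 = 464;  s_147 = 14;  s_148 = 933;  s_149 = 754;  s_150 = 114;  s_151 = 584
  s_152 = 562;  s_153 = 826;  s_154 = 612;  s_155 = 596;  s_156 = 915;  s_157 = 5
  s_158 = 701;  s_159 = 473;  s_160 = 322;  s_161 = 504;  s_162 = 552;  s_163 = 888
  s_164 = 540;  s_165 = 280;  s_166 = 849;  s_167 = 994;  s_168 = 688;  s_169 = 414
  s_170 = 343;  s_171 = 900;  s_172 = 689;  s_173 = 462;  s_174 = 975;  s_175 = 442
  s_176 = 771;  s_177 = 229;  s_178 = 60;  s_179 = 713;  s_180 = 731;  s_181 = 893
  s_182 = 81;  s_183 = 66;  s_184 = 867;  s_185 = 305;  s_186 = 949;  s_187 = 677
  s_188 = 675;  s_189 = 863;  s_190 = 557;  s_191 = 274;  s_192 = 1004;  s_193 = 153
  s_194 = 205;  s_195 = 542;  s_196 = 550;  s_197 = 753;  s_198 = 729;  s_199 = 476
  s_200 = 143;  s_201 = 877;  s_202 = 666;  s_203 = 707;  s_204 = 575;  s_205 = 488
  s_206 = 609;  s_207 = 89;  s_208 = 47;  s_209 = 421;  s_210 = 300;  s_211 = 713
  s_212 = 188;  s_213 = 788;  s_214 = 224;  s_215 = 126;  s_216 = 589;  s_217 = 443
  s_218 = 622;  s_219 = 232;  s_220 = 622;  s_221 = 722;  s_222 = 399;  s_223 = 920
  s_224 = 94;  s_225 = 147;  s_226 = 906;  s_227 = 548;  s_228 = 57;  s_229 = 397
  s_230 = 17;  s_231 = 23;  s_232 = 601;  s_233 = 781;  s_234 = 127;  s_235 = 665
  s_236 = 601;  s_237 = 60;  s_238 = 729;  s_239 = 316;  s_240 = 257;  s_241 = 174
  s_242 = 745;  s_243 = 980;  s_244 = 454;  s_245 = 7;  s_246 = 948;  s_247 = 406
  s_248 = 719;  s_249 = 852;  s_250 = 377;  s_251 = 692;  s_252 = 281;  s_253 = 517
  s_254 = 131;  s_255 = 200;  s_256 = 53;  s_257 = 380;  s_258 = 76;  s_259 = 196
  s_260 = 92;  s_261 = 500;  s_262 = 41;  s_263 = 517;  s_264 = 674;  s_265 = 305
  s_266 = 919;  s_267 = 320;  s_268 = 354;  s_269 = 58;  s_270 = 419;  s_271 = 945
  s_272 = 94;  s_273 = 658;  s_274 = 832;  s_275 = 668;  s_276 = 820;  s_277 = 326
  s_278 = 662;  s_279 = 52;  s_280 = 912;  s_281 = 292;  s_282 = 806;  s_283 = 102
  s_284 = 374;  s_285 = 764;  s_286 = 350;  s_287 = 368;  s_288 = 636;  s_289 = 480
  s_290 = 792;  s_291 = 65;  s_292 = 596;  s_293 = 349;  s_294 = 938;  s_295 = 497
  s_296 = 84;  s_297 = 140
s_298 = 920·140 + 868·84 = 921
s_299 = 920·921 + 868·140 = 200

200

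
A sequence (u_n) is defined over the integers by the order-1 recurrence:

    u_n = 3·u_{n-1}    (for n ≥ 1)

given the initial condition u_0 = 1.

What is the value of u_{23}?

94143178827

u_1 = 3·1 = 3
u_2 = 3·3 = 9
u_3 = 3·9 = 27
u_4 = 3·27 = 81
u_5 = 3·81 = 243
u_6 = 3·243 = 729
u_7 = 3·729 = 2187
u_8 = 3·2187 = 6561
u_9 = 3·6561 = 19683
u_10 = 3·19683 = 59049
u_11 = 3·59049 = 177147
u_12 = 3·177147 = 531441
u_13 = 3·531441 = 1594323
u_14 = 3·1594323 = 4782969
u_15 = 3·4782969 = 14348907
u_16 = 3·14348907 = 43046721
u_17 = 3·43046721 = 129140163
u_18 = 3·129140163 = 387420489
u_19 = 3·387420489 = 1162261467
u_20 = 3·1162261467 = 3486784401
u_21 = 3·3486784401 = 10460353203
u_22 = 3·10460353203 = 31381059609
u_23 = 3·31381059609 = 94143178827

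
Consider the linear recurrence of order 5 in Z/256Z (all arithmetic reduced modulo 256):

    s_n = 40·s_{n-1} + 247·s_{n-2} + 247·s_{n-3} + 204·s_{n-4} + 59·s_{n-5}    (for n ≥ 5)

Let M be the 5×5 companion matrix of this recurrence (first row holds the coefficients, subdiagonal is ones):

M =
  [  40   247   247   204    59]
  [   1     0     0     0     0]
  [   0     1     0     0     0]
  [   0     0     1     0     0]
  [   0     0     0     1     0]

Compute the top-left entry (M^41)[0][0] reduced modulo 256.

49

(M^41)[0][0] is the top entry after applying M 41 times to the unit state (1, 0, 0, 0, 0). Equivalently it is h_{45} for the auxiliary sequence (h_n) obeying the same recurrence with h_4 = 1 and h_i = 0 for 0 ≤ i < 4:
h_5 = 40·1 + 247·0 + 247·0 + 204·0 + 59·0 = 40
h_6 = 40·40 + 247·1 + 247·0 + 204·0 + 59·0 = 55
h_7 = 40·55 + 247·40 + 247·1 + 204·0 + 59·0 = 39
h_8 = 40·39 + 247·55 + 247·40 + 204·1 + 59·0 = 141
h_9 = 40·141 + 247·39 + 247·55 + 204·40 + 59·1 = 213
h_10 = 40·213 + 247·141 + 247·39 + 204·55 + 59·40 = 0
h_11 = 40·0 + 247·213 + 247·141 + 204·39 + 59·55 = 79
h_12 = 40·79 + 247·0 + 247·213 + 204·141 + 59·39 = 52
h_13 = 40·52 + 247·79 + 247·0 + 204·213 + 59·141 = 148
h_14 = 40·148 + 247·52 + 247·79 + 204·0 + 59·213 = 156
h_15 = 40·156 + 247·148 + 247·52 + 204·79 + 59·0 = 76
h_16 = 40·76 + 247·156 + 247·148 + 204·52 + 59·79 = 213
h_17 = 40·213 + 247·76 + 247·156 + 204·148 + 59·52 = 12
h_18 = 40·12 + 247·213 + 247·76 + 204·156 + 59·148 = 35
h_19 = 40·35 + 247·12 + 247·213 + 204·76 + 59·156 = 19
h_20 = 40·19 + 247·35 + 247·12 + 204·213 + 59·76 = 145
h_21 = 40·145 + 247·19 + 247·35 + 204·12 + 59·213 = 105
h_22 = 40·105 + 247·145 + 247·19 + 204·35 + 59·12 = 76
h_23 = 40·76 + 247·105 + 247·145 + 204·19 + 59·35 = 75
h_24 = 40·75 + 247·76 + 247·105 + 204·145 + 59·19 = 72
h_25 = 40·72 + 247·75 + 247·76 + 204·105 + 59·145 = 8
h_26 = 40·8 + 247·72 + 247·75 + 204·76 + 59·105 = 216
h_27 = 40·216 + 247·8 + 247·72 + 204·75 + 59·76 = 56
h_28 = 40·56 + 247·216 + 247·8 + 204·72 + 59·75 = 137
h_29 = 40·137 + 247·56 + 247·216 + 204·8 + 59·72 = 208
h_30 = 40·208 + 247·137 + 247·56 + 204·216 + 59·8 = 175
h_31 = 40·175 + 247·208 + 247·137 + 204·56 + 59·216 = 159
h_32 = 40·159 + 247·175 + 247·208 + 204·137 + 59·56 = 117
h_33 = 40·117 + 247·159 + 247·175 + 204·208 + 59·137 = 221
h_34 = 40·221 + 247·117 + 247·159 + 204·175 + 59·208 = 56
h_35 = 40·56 + 247·221 + 247·117 + 204·159 + 59·175 = 231
h_36 = 40·231 + 247·56 + 247·221 + 204·117 + 59·159 = 60
h_37 = 40·60 + 247·231 + 247·56 + 204·221 + 59·117 = 92
h_38 = 40·92 + 247·60 + 247·231 + 204·56 + 59·221 = 180
h_39 = 40·180 + 247·92 + 247·60 + 204·231 + 59·56 = 196
h_40 = 40·196 + 247·180 + 247·92 + 204·60 + 59·231 = 29
h_41 = 40·29 + 247·196 + 247·180 + 204·92 + 59·60 = 116
h_42 = 40·116 + 247·29 + 247·196 + 204·180 + 59·92 = 219
h_43 = 40·219 + 247·116 + 247·29 + 204·196 + 59·180 = 203
h_44 = 40·203 + 247·219 + 247·116 + 204·29 + 59·196 = 57
h_45 = 40·57 + 247·203 + 247·219 + 204·116 + 59·29 = 49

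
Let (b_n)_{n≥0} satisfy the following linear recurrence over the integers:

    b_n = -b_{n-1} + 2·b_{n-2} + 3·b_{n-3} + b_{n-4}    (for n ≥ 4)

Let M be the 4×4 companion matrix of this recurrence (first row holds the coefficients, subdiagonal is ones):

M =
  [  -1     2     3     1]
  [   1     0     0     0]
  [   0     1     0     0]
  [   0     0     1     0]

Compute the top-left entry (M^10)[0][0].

(M^10)[0][0] is the top entry after applying M 10 times to the unit state (1, 0, 0, 0). Equivalently it is h_{13} for the auxiliary sequence (h_n) obeying the same recurrence with h_3 = 1 and h_i = 0 for 0 ≤ i < 3:
h_4 = -1·1 + 2·0 + 3·0 + 1·0 = -1
h_5 = -1·-1 + 2·1 + 3·0 + 1·0 = 3
h_6 = -1·3 + 2·-1 + 3·1 + 1·0 = -2
h_7 = -1·-2 + 2·3 + 3·-1 + 1·1 = 6
h_8 = -1·6 + 2·-2 + 3·3 + 1·-1 = -2
h_9 = -1·-2 + 2·6 + 3·-2 + 1·3 = 11
h_10 = -1·11 + 2·-2 + 3·6 + 1·-2 = 1
h_11 = -1·1 + 2·11 + 3·-2 + 1·6 = 21
h_12 = -1·21 + 2·1 + 3·11 + 1·-2 = 12
h_13 = -1·12 + 2·21 + 3·1 + 1·11 = 44

44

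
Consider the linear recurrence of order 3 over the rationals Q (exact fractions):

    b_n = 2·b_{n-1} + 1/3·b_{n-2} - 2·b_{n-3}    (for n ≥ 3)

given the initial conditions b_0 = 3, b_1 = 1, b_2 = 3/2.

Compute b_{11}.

b_3 = 2·3/2 + 1/3·1 + -2·3 = -8/3
b_4 = 2·-8/3 + 1/3·3/2 + -2·1 = -41/6
b_5 = 2·-41/6 + 1/3·-8/3 + -2·3/2 = -158/9
b_6 = 2·-158/9 + 1/3·-41/6 + -2·-8/3 = -577/18
b_7 = 2·-577/18 + 1/3·-158/9 + -2·-41/6 = -1520/27
b_8 = 2·-1520/27 + 1/3·-577/18 + -2·-158/9 = -529/6
b_9 = 2·-529/6 + 1/3·-1520/27 + -2·-577/18 = -10610/81
b_10 = 2·-10610/81 + 1/3·-529/6 + -2·-1520/27 = -28961/162
b_11 = 2·-28961/162 + 1/3·-10610/81 + -2·-529/6 = -54644/243

-54644/243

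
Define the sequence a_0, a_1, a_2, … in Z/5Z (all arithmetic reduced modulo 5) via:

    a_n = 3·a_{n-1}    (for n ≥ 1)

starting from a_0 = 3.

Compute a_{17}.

a_1 = 3·3 = 4
a_2 = 3·4 = 2
a_3 = 3·2 = 1
a_4 = 3·1 = 3
(a_4) = (3) = (a_0), so the sequence has period 4.
17 ≡ 1 (mod 4), hence a_17 = a_1 = 4.

4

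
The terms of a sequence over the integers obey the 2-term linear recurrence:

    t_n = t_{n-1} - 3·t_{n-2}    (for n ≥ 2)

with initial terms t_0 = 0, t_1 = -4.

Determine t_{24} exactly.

869120

t_2 = 1·-4 + -3·0 = -4
t_3 = 1·-4 + -3·-4 = 8
t_4 = 1·8 + -3·-4 = 20
t_5 = 1·20 + -3·8 = -4
t_6 = 1·-4 + -3·20 = -64
t_7 = 1·-64 + -3·-4 = -52
t_8 = 1·-52 + -3·-64 = 140
t_9 = 1·140 + -3·-52 = 296
t_10 = 1·296 + -3·140 = -124
t_11 = 1·-124 + -3·296 = -1012
t_12 = 1·-1012 + -3·-124 = -640
t_13 = 1·-640 + -3·-1012 = 2396
t_14 = 1·2396 + -3·-640 = 4316
t_15 = 1·4316 + -3·2396 = -2872
t_16 = 1·-2872 + -3·4316 = -15820
t_17 = 1·-15820 + -3·-2872 = -7204
t_18 = 1·-7204 + -3·-15820 = 40256
t_19 = 1·40256 + -3·-7204 = 61868
t_20 = 1·61868 + -3·40256 = -58900
t_21 = 1·-58900 + -3·61868 = -244504
t_22 = 1·-244504 + -3·-58900 = -67804
t_23 = 1·-67804 + -3·-244504 = 665708
t_24 = 1·665708 + -3·-67804 = 869120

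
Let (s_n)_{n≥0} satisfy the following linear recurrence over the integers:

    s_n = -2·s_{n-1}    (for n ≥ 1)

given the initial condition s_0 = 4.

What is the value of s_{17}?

s_1 = -2·4 = -8
s_2 = -2·-8 = 16
s_3 = -2·16 = -32
s_4 = -2·-32 = 64
s_5 = -2·64 = -128
s_6 = -2·-128 = 256
s_7 = -2·256 = -512
s_8 = -2·-512 = 1024
s_9 = -2·1024 = -2048
s_10 = -2·-2048 = 4096
s_11 = -2·4096 = -8192
s_12 = -2·-8192 = 16384
s_13 = -2·16384 = -32768
s_14 = -2·-32768 = 65536
s_15 = -2·65536 = -131072
s_16 = -2·-131072 = 262144
s_17 = -2·262144 = -524288

-524288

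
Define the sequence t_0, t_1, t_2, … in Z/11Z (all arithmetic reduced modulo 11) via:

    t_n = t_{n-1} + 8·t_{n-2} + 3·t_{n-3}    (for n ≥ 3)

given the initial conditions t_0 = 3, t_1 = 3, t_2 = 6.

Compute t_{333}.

t_3 = 1·6 + 8·3 + 3·3 = 6
t_4 = 1·6 + 8·6 + 3·3 = 8
t_5 = 1·8 + 8·6 + 3·6 = 8
t_6 = 1·8 + 8·8 + 3·6 = 2
t_7 = 1·2 + 8·8 + 3·8 = 2
t_8 = 1·2 + 8·2 + 3·8 = 9
t_9 = 1·9 + 8·2 + 3·2 = 9
t_10 = 1·9 + 8·9 + 3·2 = 10
t_11 = 1·10 + 8·9 + 3·9 = 10
t_12 = 1·10 + 8·10 + 3·9 = 7
t_13 = 1·7 + 8·10 + 3·10 = 7
t_14 = 1·7 + 8·7 + 3·10 = 5
t_15 = 1·5 + 8·7 + 3·7 = 5
t_16 = 1·5 + 8·5 + 3·7 = 0
t_17 = 1·0 + 8·5 + 3·5 = 0
t_18 = 1·0 + 8·0 + 3·5 = 4
t_19 = 1·4 + 8·0 + 3·0 = 4
t_20 = 1·4 + 8·4 + 3·0 = 3
t_21 = 1·3 + 8·4 + 3·4 = 3
t_22 = 1·3 + 8·3 + 3·4 = 6
(t_20, t_21, t_22) = (3, 3, 6) = (t_0, t_1, t_2), so the sequence has period 20.
333 ≡ 13 (mod 20), hence t_333 = t_13 = 7.

7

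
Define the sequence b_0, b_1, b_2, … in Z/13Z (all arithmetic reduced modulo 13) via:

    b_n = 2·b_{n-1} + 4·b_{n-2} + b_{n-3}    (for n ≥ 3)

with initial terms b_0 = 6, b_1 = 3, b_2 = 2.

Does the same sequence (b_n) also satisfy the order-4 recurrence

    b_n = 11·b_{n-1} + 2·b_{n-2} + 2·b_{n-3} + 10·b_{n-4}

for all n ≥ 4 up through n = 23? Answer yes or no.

no

Terms b_0..b_23: 6, 3, 2, 9, 3, 5, 5, 7, 0, 7, 8, 5, 10, 9, 11, 3, 7, 11, 1, 1, 4, 0, 4, 12
n=4: candidate gives 0, actual b_4 = 3 ✗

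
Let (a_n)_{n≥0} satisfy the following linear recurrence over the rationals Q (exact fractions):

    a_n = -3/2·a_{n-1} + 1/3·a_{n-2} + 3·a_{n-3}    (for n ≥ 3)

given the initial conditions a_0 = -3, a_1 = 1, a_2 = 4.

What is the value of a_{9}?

a_3 = -3/2·4 + 1/3·1 + 3·-3 = -44/3
a_4 = -3/2·-44/3 + 1/3·4 + 3·1 = 79/3
a_5 = -3/2·79/3 + 1/3·-44/3 + 3·4 = -583/18
a_6 = -3/2·-583/18 + 1/3·79/3 + 3·-44/3 = 481/36
a_7 = -3/2·481/36 + 1/3·-583/18 + 3·79/3 = 10403/216
a_8 = -3/2·10403/216 + 1/3·481/36 + 3·-583/18 = -71261/432
a_9 = -3/2·-71261/432 + 1/3·10403/216 + 3·481/36 = 786857/2592

786857/2592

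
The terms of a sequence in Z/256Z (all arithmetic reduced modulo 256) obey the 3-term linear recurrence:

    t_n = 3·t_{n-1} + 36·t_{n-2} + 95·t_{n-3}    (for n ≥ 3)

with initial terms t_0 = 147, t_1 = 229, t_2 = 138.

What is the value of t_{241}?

183

t_3 = 3·138 + 36·229 + 95·147 = 95
t_4 = 3·95 + 36·138 + 95·229 = 128
t_5 = 3·128 + 36·95 + 95·138 = 18
t_6 = 3·18 + 36·128 + 95·95 = 119
t_7 = 3·119 + 36·18 + 95·128 = 109
t_8 = 3·109 + 36·119 + 95·18 = 177
Continuing the recurrence:
  t_9 = 144;  t_10 = 7;  t_11 = 4;  t_12 = 120;  t_13 = 145;  t_14 = 15
  t_15 = 25;  t_16 = 54;  t_17 = 183;  t_18 = 4;  t_19 = 210;  t_20 = 239
  t_21 = 209;  t_22 = 253;  t_23 = 12;  t_24 = 71;  t_25 = 104;  t_26 = 168
  t_27 = 241;  t_28 = 11;  t_29 = 93;  t_30 = 18;  t_31 = 95;  t_32 = 40
  t_33 = 130;  t_34 = 103;  t_35 = 85;  t_36 = 185;  t_37 = 88;  t_38 = 151
  t_39 = 204;  t_40 = 72;  t_41 = 145;  t_42 = 135;  t_43 = 177;  t_44 = 222
  t_45 = 151;  t_46 = 172;  t_47 = 162;  t_48 = 31;  t_49 = 249;  t_50 = 101
  t_51 = 180;  t_52 = 183;  t_53 = 240;  t_54 = 88;  t_55 = 177;  t_56 = 131
  t_57 = 21;  t_58 = 90;  t_59 = 159;  t_60 = 80;  t_61 = 178;  t_62 = 87
  t_63 = 189;  t_64 = 129;  t_65 = 96;  t_66 = 103;  t_67 = 148;  t_68 = 216
  t_69 = 145;  t_70 = 255;  t_71 = 137;  t_72 = 70;  t_73 = 183;  t_74 = 212
  t_75 = 50;  t_76 = 79;  t_77 = 161;  t_78 = 141;  t_79 = 156;  t_80 = 103
  t_81 = 120;  t_82 = 200;  t_83 = 113;  t_84 = 251;  t_85 = 13;  t_86 = 98
  t_87 = 31;  t_88 = 248;  t_89 = 162;  t_90 = 71;  t_91 = 165;  t_92 = 9
  t_93 = 168;  t_94 = 119;  t_95 = 92;  t_96 = 40;  t_97 = 145;  t_98 = 119
  t_99 = 161;  t_100 = 110;  t_101 = 23;  t_102 = 124;  t_103 = 130;  t_104 = 127
  t_105 = 201;  t_106 = 117;  t_107 = 196;  t_108 = 87;  t_109 = 0;  t_110 = 248
  t_111 = 49;  t_112 = 115;  t_113 = 69;  t_114 = 42;  t_115 = 223;  t_116 = 32
  t_117 = 82;  t_118 = 55;  t_119 = 13;  t_120 = 81;  t_121 = 48;  t_122 = 199
  t_123 = 36;  t_124 = 56;  t_125 = 145;  t_126 = 239;  t_127 = 249;  t_128 = 86
  t_129 = 183;  t_130 = 164;  t_131 = 146;  t_132 = 175;  t_133 = 113;  t_134 = 29
  t_135 = 44;  t_136 = 135;  t_137 = 136;  t_138 = 232;  t_139 = 241;  t_140 = 235
  t_141 = 189;  t_142 = 178;  t_143 = 223;  t_144 = 200;  t_145 = 194;  t_146 = 39
  t_147 = 245;  t_148 = 89;  t_149 = 248;  t_150 = 87;  t_151 = 236;  t_152 = 8
  t_153 = 145;  t_154 = 103;  t_155 = 145;  t_156 = 254;  t_157 = 151;  t_158 = 76
  t_159 = 98;  t_160 = 223;  t_161 = 153;  t_162 = 133;  t_163 = 212;  t_164 = 247
  t_165 = 16;  t_166 = 152;  t_167 = 177;  t_168 = 99;  t_169 = 117;  t_170 = 250
  t_171 = 31;  t_172 = 240;  t_173 = 242;  t_174 = 23;  t_175 = 93;  t_176 = 33
  t_177 = 0;  t_178 = 39;  t_179 = 180;  t_180 = 152;  t_181 = 145;  t_182 = 223
  t_183 = 105;  t_184 = 102;  t_185 = 183;  t_186 = 116;  t_187 = 242;  t_188 = 15
  t_189 = 65;  t_190 = 173;  t_191 = 188;  t_192 = 167;  t_193 = 152;  t_194 = 8
  t_195 = 113;  t_196 = 219;  t_197 = 109;  t_198 = 2;  t_199 = 159;  t_200 = 152
  t_201 = 226;  t_202 = 7;  t_203 = 69;  t_204 = 169;  t_205 = 72;  t_206 = 55
  t_207 = 124;  t_208 = 232;  t_209 = 145;  t_210 = 87;  t_211 = 129;  t_212 = 142
  t_213 = 23;  t_214 = 28;  t_215 = 66;  t_216 = 63;  t_217 = 105;  t_218 = 149
  t_219 = 228;  t_220 = 151;  t_221 = 32;  t_222 = 56;  t_223 = 49;  t_224 = 83
  t_225 = 165;  t_226 = 202;  t_227 = 95;  t_228 = 192;  t_229 = 146;  t_230 = 247
  t_231 = 173;  t_232 = 241;  t_233 = 208;  t_234 = 135;  t_235 = 68;  t_236 = 248
  t_237 = 145;  t_238 = 207;  t_239 = 217
t_240 = 3·217 + 36·207 + 95·145 = 118
t_241 = 3·118 + 36·217 + 95·207 = 183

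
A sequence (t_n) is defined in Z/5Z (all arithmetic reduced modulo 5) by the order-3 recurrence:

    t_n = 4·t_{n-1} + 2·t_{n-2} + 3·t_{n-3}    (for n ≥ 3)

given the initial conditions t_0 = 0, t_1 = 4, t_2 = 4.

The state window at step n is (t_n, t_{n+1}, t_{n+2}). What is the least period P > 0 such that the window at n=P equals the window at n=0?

12

n=0: window = (0, 4, 4)
n=1: window = (4, 4, 4)
n=2: window = (4, 4, 1)
n=3: window = (4, 1, 4)
n=4: window = (1, 4, 0)
n=5: window = (4, 0, 1)
n=6: window = (0, 1, 1)
n=7: window = (1, 1, 1)
n=8: window = (1, 1, 4)
n=9: window = (1, 4, 1)
n=10: window = (4, 1, 0)
n=11: window = (1, 0, 4)
n=12: window = (0, 4, 4)
window at n=12 equals window at n=0 → period = 12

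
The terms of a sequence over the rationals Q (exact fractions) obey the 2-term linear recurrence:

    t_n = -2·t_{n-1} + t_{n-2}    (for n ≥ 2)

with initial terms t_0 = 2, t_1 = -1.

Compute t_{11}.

t_2 = -2·-1 + 1·2 = 4
t_3 = -2·4 + 1·-1 = -9
t_4 = -2·-9 + 1·4 = 22
t_5 = -2·22 + 1·-9 = -53
t_6 = -2·-53 + 1·22 = 128
t_7 = -2·128 + 1·-53 = -309
t_8 = -2·-309 + 1·128 = 746
t_9 = -2·746 + 1·-309 = -1801
t_10 = -2·-1801 + 1·746 = 4348
t_11 = -2·4348 + 1·-1801 = -10497

-10497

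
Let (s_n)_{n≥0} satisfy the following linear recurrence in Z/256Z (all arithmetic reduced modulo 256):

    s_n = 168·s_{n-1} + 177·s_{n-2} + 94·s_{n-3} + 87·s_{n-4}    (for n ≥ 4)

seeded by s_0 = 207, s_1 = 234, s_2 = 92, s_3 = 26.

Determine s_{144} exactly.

127

s_4 = 168·26 + 177·92 + 94·234 + 87·207 = 241
s_5 = 168·241 + 177·26 + 94·92 + 87·234 = 112
s_6 = 168·112 + 177·241 + 94·26 + 87·92 = 241
s_7 = 168·241 + 177·112 + 94·241 + 87·26 = 236
s_8 = 168·236 + 177·241 + 94·112 + 87·241 = 136
s_9 = 168·136 + 177·236 + 94·241 + 87·112 = 250
Continuing the recurrence:
  s_10 = 167;  s_11 = 150;  s_12 = 235;  s_13 = 54;  s_14 = 192;  s_15 = 154
  s_16 = 129;  s_17 = 252;  s_18 = 93;  s_19 = 248;  s_20 = 108;  s_21 = 34
  s_22 = 167;  s_23 = 10;  s_24 = 55;  s_25 = 226;  s_26 = 196;  s_27 = 122
  s_28 = 65;  s_29 = 200;  s_30 = 153;  s_31 = 4;  s_32 = 240;  s_33 = 106
  s_34 = 247;  s_35 = 222;  s_36 = 243;  s_37 = 174;  s_38 = 168;  s_39 = 58
  s_40 = 177;  s_41 = 20;  s_42 = 229;  s_43 = 208;  s_44 = 84;  s_45 = 210
  s_46 = 23;  s_47 = 210;  s_48 = 95;  s_49 = 90;  s_50 = 172;  s_51 = 90
  s_52 = 81;  s_53 = 32;  s_54 = 129;  s_55 = 28;  s_56 = 216;  s_57 = 90
  s_58 = 135;  s_59 = 166;  s_60 = 187;  s_61 = 166;  s_62 = 16;  s_63 = 90
  s_64 = 161;  s_65 = 44;  s_66 = 173;  s_67 = 168;  s_68 = 188;  s_69 = 2
  s_70 = 199;  s_71 = 26;  s_72 = 71;  s_73 = 82;  s_74 = 20;  s_75 = 186
  s_76 = 33;  s_77 = 120;  s_78 = 169;  s_79 = 52;  s_80 = 64;  s_81 = 202
  s_82 = 87;  s_83 = 238;  s_84 = 67;  s_85 = 30;  s_86 = 248;  s_87 = 250
  s_88 = 81;  s_89 = 68;  s_90 = 181;  s_91 = 128;  s_92 = 164;  s_93 = 178
  s_94 = 183;  s_95 = 226;  s_96 = 239;  s_97 = 202;  s_98 = 252;  s_99 = 154
  s_100 = 177;  s_101 = 208;  s_102 = 17;  s_103 = 76;  s_104 = 40;  s_105 = 186
  s_106 = 103;  s_107 = 182;  s_108 = 139;  s_109 = 22;  s_110 = 96;  s_111 = 26
  s_112 = 193;  s_113 = 92;  s_114 = 253;  s_115 = 88;  s_116 = 12;  s_117 = 226
  s_118 = 231;  s_119 = 42;  s_120 = 87;  s_121 = 194;  s_122 = 100;  s_123 = 250
  s_124 = 1;  s_125 = 40;  s_126 = 185;  s_127 = 100;  s_128 = 144;  s_129 = 42
  s_130 = 183;  s_131 = 254;  s_132 = 147;  s_133 = 142;  s_134 = 72;  s_135 = 186
  s_136 = 241;  s_137 = 116;  s_138 = 133;  s_139 = 48;  s_140 = 244;  s_141 = 146
  s_142 = 87
s_143 = 168·87 + 177·146 + 94·244 + 87·48 = 242
s_144 = 168·242 + 177·87 + 94·146 + 87·244 = 127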